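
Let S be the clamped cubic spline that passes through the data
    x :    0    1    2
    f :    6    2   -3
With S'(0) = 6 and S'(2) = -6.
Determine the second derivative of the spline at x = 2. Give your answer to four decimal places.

With σ_i denoting the second derivative at x_i, h_i = 1, 1, and Δ_i = (y_(i+1) − y_i)/h_i = -4, -5:
  1·σ_0 + 4·σ_1 + 1·σ_2 = 6(Δ_1 - Δ_0) = -6
Clamped end conditions give two more equations: 2h_0·σ_0 + h_0·σ_1 = 6(Δ_0 - S'(0)) = -60 and h_1·σ_1 + 2h_1·σ_2 = 6(S'(2) - Δ_1) = -6.
Solving the tridiagonal system: σ_0 = -69/2, σ_1 = 9, σ_2 = -15/2.

-7.5000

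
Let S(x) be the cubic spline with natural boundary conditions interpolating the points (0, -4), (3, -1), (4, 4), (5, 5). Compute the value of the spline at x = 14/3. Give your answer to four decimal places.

5.0108

With m_i denoting the second derivative at x_i, h_i = 3, 1, 1, and Δ_i = (y_(i+1) − y_i)/h_i = 1, 5, 1:
  3·m_0 + 8·m_1 + 1·m_2 = 6(Δ_1 - Δ_0) = 24
  1·m_1 + 4·m_2 + 1·m_3 = 6(Δ_2 - Δ_1) = -24
Natural end conditions: m_0 = m_3 = 0.
Forward elimination and back-substitution give m_0 = 0, m_1 = 120/31, m_2 = -216/31, m_3 = 0.
On [4, 5], S(x) = 4 + 103/31·(x - 4) - 108/31·(x - 4)² + 36/31·(x - 4)³.
With (x - 4) = 2/3: S(14/3) = 466/93.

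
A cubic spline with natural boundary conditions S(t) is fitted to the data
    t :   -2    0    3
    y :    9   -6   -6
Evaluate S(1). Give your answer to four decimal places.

Write M_i for S''(x_i). With h_i = 2, 3 and divided differences Δ_i = -15/2, 0, the continuity of S' gives the tridiagonal system
  2·M_0 + 10·M_1 + 3·M_2 = 6(Δ_1 - Δ_0) = 45
Natural end conditions: M_0 = M_2 = 0.
Hence M_0 = 0, M_1 = 9/2, M_2 = 0.
On [0, 3], S(t) = -6 - 9/2·t + 9/4·t² - 1/4·t³.
With t = 1: S(1) = -17/2.

-8.5000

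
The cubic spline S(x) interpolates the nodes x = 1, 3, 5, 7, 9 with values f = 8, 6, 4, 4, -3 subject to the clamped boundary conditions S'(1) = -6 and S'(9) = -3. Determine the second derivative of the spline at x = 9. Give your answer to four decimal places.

2.7054

Write σ_i for S''(x_i). With h_i = 2, 2, 2, 2 and divided differences Δ_i = -1, -1, 0, -7/2, the continuity of S' gives the tridiagonal system
  2·σ_0 + 8·σ_1 + 2·σ_2 = 6(Δ_1 - Δ_0) = 0
  2·σ_1 + 8·σ_2 + 2·σ_3 = 6(Δ_2 - Δ_1) = 6
  2·σ_2 + 8·σ_3 + 2·σ_4 = 6(Δ_3 - Δ_2) = -21
Clamped end conditions give two more equations: 2h_0·σ_0 + h_0·σ_1 = 6(Δ_0 - S'(1)) = 30 and h_3·σ_3 + 2h_3·σ_4 = 6(S'(9) - Δ_3) = 3.
Solving the tridiagonal system: σ_0 = 999/112, σ_1 = -159/56, σ_2 = 39/16, σ_3 = -219/56, σ_4 = 303/112.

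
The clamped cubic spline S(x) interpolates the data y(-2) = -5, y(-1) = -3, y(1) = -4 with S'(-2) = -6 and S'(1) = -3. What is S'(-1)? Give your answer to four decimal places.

Put σ_i = S'' at the i-th knot. Here h = (1, 2) and Δ = (2, -1/2), so the interior equations h_(i-1)·σ_(i-1) + 2(h_(i-1)+h_i)·σ_i + h_i·σ_(i+1) = 6(Δ_i − Δ_(i-1)) read
  1·σ_0 + 6·σ_1 + 2·σ_2 = 6(Δ_1 - Δ_0) = -15
Clamped end conditions give two more equations: 2h_0·σ_0 + h_0·σ_1 = 6(Δ_0 - S'(-2)) = 48 and h_1·σ_1 + 2h_1·σ_2 = 6(S'(1) - Δ_1) = -15.
Solving: σ_0 = 55/2, σ_1 = -7, σ_2 = -1/4.
On [-1, 1], S'(x) = b_1 + 2c_1·(x + 1) + 3d_1·(x + 1)² with b_1 = Δ_1 - h_1(2σ_1 + σ_2)/6 = 17/4, c_1 = σ_1/2 = -7/2, d_1 = (σ_2 - σ_1)/(6h_1) = 9/16. So S'(-1) = 17/4.

4.2500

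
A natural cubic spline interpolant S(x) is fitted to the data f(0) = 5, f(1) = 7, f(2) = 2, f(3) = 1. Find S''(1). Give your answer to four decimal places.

Put σ_i = S'' at the i-th knot. Here h = (1, 1, 1) and Δ = (2, -5, -1), so the interior equations h_(i-1)·σ_(i-1) + 2(h_(i-1)+h_i)·σ_i + h_i·σ_(i+1) = 6(Δ_i − Δ_(i-1)) read
  1·σ_0 + 4·σ_1 + 1·σ_2 = 6(Δ_1 - Δ_0) = -42
  1·σ_1 + 4·σ_2 + 1·σ_3 = 6(Δ_2 - Δ_1) = 24
Natural end conditions: σ_0 = σ_3 = 0.
Solving the tridiagonal system: σ_0 = 0, σ_1 = -64/5, σ_2 = 46/5, σ_3 = 0.

-12.8000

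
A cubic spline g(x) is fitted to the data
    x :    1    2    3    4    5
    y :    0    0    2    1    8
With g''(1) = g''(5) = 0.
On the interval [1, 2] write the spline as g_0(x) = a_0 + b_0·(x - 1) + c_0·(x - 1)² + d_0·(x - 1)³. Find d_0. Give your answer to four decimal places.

Write M_i for g''(x_i). With h_i = 1, 1, 1, 1 and divided differences Δ_i = 0, 2, -1, 7, the continuity of g' gives the tridiagonal system
  1·M_0 + 4·M_1 + 1·M_2 = 6(Δ_1 - Δ_0) = 12
  1·M_1 + 4·M_2 + 1·M_3 = 6(Δ_2 - Δ_1) = -18
  1·M_2 + 4·M_3 + 1·M_4 = 6(Δ_3 - Δ_2) = 48
Natural end conditions: M_0 = M_4 = 0.
Solving the tridiagonal system: M_0 = 0, M_1 = 75/14, M_2 = -66/7, M_3 = 201/14, M_4 = 0.
On [1, 2], with g_0(x) = a_0 + b_0·(x - 1) + c_0·(x - 1)² + d_0·(x - 1)³: c_0 = M_0/2 = 0, d_0 = (M_1 - M_0)/(6h_0) = 25/28, b_0 = Δ_0 - h_0(2M_0 + M_1)/6 = -25/28.

0.8929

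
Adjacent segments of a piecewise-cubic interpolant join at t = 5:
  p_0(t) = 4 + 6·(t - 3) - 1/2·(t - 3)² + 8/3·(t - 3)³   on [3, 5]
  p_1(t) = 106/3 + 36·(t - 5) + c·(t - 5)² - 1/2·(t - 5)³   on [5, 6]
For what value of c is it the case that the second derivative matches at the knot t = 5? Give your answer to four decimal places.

15.5000

p_0''(t) = -1 + 16·(t - 3), so p_0''(5) = 31. On the right, p_1''(5) = 2c, so c = 31/2.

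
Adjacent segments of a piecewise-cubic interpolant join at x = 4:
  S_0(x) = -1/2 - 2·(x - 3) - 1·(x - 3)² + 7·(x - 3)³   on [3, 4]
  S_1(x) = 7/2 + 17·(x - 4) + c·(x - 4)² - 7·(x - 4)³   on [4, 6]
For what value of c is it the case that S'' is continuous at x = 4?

20

S_0''(x) = -2 + 42·(x - 3), so S_0''(4) = 40. On the right, S_1''(4) = 2c, so c = 20.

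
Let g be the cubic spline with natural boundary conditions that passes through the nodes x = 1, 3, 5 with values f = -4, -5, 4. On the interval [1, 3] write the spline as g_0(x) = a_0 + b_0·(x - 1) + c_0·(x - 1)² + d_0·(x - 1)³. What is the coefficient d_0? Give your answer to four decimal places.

0.3125

Put σ_i = g'' at the i-th knot. Here h = (2, 2) and Δ = (-1/2, 9/2), so the interior equations h_(i-1)·σ_(i-1) + 2(h_(i-1)+h_i)·σ_i + h_i·σ_(i+1) = 6(Δ_i − Δ_(i-1)) read
  2·σ_0 + 8·σ_1 + 2·σ_2 = 6(Δ_1 - Δ_0) = 30
Natural end conditions: σ_0 = σ_2 = 0.
Forward elimination and back-substitution give σ_0 = 0, σ_1 = 15/4, σ_2 = 0.
On [1, 3], with g_0(x) = a_0 + b_0·(x - 1) + c_0·(x - 1)² + d_0·(x - 1)³: c_0 = σ_0/2 = 0, d_0 = (σ_1 - σ_0)/(6h_0) = 5/16, b_0 = Δ_0 - h_0(2σ_0 + σ_1)/6 = -7/4.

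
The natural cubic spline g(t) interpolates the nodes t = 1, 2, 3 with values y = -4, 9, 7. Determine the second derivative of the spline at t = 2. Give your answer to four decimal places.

-22.5000

Write M_i for g''(x_i). With h_i = 1, 1 and divided differences Δ_i = 13, -2, the continuity of g' gives the tridiagonal system
  1·M_0 + 4·M_1 + 1·M_2 = 6(Δ_1 - Δ_0) = -90
Natural end conditions: M_0 = M_2 = 0.
Solving: M_0 = 0, M_1 = -45/2, M_2 = 0.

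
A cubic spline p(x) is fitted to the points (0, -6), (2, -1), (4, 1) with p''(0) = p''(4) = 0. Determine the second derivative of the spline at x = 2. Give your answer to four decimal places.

-1.1250

Put M_i = p'' at the i-th knot. Here h = (2, 2) and Δ = (5/2, 1), so the interior equations h_(i-1)·M_(i-1) + 2(h_(i-1)+h_i)·M_i + h_i·M_(i+1) = 6(Δ_i − Δ_(i-1)) read
  2·M_0 + 8·M_1 + 2·M_2 = 6(Δ_1 - Δ_0) = -9
Natural end conditions: M_0 = M_2 = 0.
Forward elimination and back-substitution give M_0 = 0, M_1 = -9/8, M_2 = 0.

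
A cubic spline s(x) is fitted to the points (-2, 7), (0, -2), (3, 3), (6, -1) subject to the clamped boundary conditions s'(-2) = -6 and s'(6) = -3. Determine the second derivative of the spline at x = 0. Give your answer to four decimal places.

4.4474

Write m_i for s''(x_i). With h_i = 2, 3, 3 and divided differences Δ_i = -9/2, 5/3, -4/3, the continuity of s' gives the tridiagonal system
  2·m_0 + 10·m_1 + 3·m_2 = 6(Δ_1 - Δ_0) = 37
  3·m_1 + 12·m_2 + 3·m_3 = 6(Δ_2 - Δ_1) = -18
Clamped end conditions give two more equations: 2h_0·m_0 + h_0·m_1 = 6(Δ_0 - s'(-2)) = 9 and h_2·m_2 + 2h_2·m_3 = 6(s'(6) - Δ_2) = -10.
Solving the tridiagonal system: m_0 = 1/38, m_1 = 169/38, m_2 = -143/57, m_3 = -47/114.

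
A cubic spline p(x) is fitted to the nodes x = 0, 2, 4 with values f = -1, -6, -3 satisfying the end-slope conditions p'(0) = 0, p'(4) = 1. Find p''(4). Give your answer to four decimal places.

-3.5000

Let M_i = p''(x_i). Step sizes h_i = 2, 2; slopes of the chords Δ_i = (y_(i+1) - y_i)/h_i = -5/2, 3/2.
  2·M_0 + 8·M_1 + 2·M_2 = 6(Δ_1 - Δ_0) = 24
Clamped end conditions give two more equations: 2h_0·M_0 + h_0·M_1 = 6(Δ_0 - p'(0)) = -15 and h_1·M_1 + 2h_1·M_2 = 6(p'(4) - Δ_1) = -3.
Solving: M_0 = -13/2, M_1 = 11/2, M_2 = -7/2.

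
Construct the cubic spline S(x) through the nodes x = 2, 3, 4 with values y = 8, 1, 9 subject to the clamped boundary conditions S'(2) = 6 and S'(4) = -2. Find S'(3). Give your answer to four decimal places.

Put m_i = S'' at the i-th knot. Here h = (1, 1) and Δ = (-7, 8), so the interior equations h_(i-1)·m_(i-1) + 2(h_(i-1)+h_i)·m_i + h_i·m_(i+1) = 6(Δ_i − Δ_(i-1)) read
  1·m_0 + 4·m_1 + 1·m_2 = 6(Δ_1 - Δ_0) = 90
Clamped end conditions give two more equations: 2h_0·m_0 + h_0·m_1 = 6(Δ_0 - S'(2)) = -78 and h_1·m_1 + 2h_1·m_2 = 6(S'(4) - Δ_1) = -60.
Solving: m_0 = -131/2, m_1 = 53, m_2 = -113/2.
On [3, 4], S'(x) = b_1 + 2c_1·(x - 3) + 3d_1·(x - 3)² with b_1 = Δ_1 - h_1(2m_1 + m_2)/6 = -1/4, c_1 = m_1/2 = 53/2, d_1 = (m_2 - m_1)/(6h_1) = -73/4. So S'(3) = -1/4.

-0.2500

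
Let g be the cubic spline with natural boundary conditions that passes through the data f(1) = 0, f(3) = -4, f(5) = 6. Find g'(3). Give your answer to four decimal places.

Put m_i = g'' at the i-th knot. Here h = (2, 2) and Δ = (-2, 5), so the interior equations h_(i-1)·m_(i-1) + 2(h_(i-1)+h_i)·m_i + h_i·m_(i+1) = 6(Δ_i − Δ_(i-1)) read
  2·m_0 + 8·m_1 + 2·m_2 = 6(Δ_1 - Δ_0) = 42
Natural end conditions: m_0 = m_2 = 0.
Solving: m_0 = 0, m_1 = 21/4, m_2 = 0.
On [3, 5], g'(t) = b_1 + 2c_1·(t - 3) + 3d_1·(t - 3)² with b_1 = Δ_1 - h_1(2m_1 + m_2)/6 = 3/2, c_1 = m_1/2 = 21/8, d_1 = (m_2 - m_1)/(6h_1) = -7/16. So g'(3) = 3/2.

1.5000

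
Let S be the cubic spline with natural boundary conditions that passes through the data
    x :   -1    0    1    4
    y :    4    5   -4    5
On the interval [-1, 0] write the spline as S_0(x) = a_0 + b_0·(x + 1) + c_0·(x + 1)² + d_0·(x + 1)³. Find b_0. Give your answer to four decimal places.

3.9677

Let σ_i = S''(x_i). Step sizes h_i = 1, 1, 3; slopes of the chords Δ_i = (y_(i+1) - y_i)/h_i = 1, -9, 3.
  1·σ_0 + 4·σ_1 + 1·σ_2 = 6(Δ_1 - Δ_0) = -60
  1·σ_1 + 8·σ_2 + 3·σ_3 = 6(Δ_2 - Δ_1) = 72
Natural end conditions: σ_0 = σ_3 = 0.
Hence σ_0 = 0, σ_1 = -552/31, σ_2 = 348/31, σ_3 = 0.
On [-1, 0], with S_0(x) = a_0 + b_0·(x + 1) + c_0·(x + 1)² + d_0·(x + 1)³: c_0 = σ_0/2 = 0, d_0 = (σ_1 - σ_0)/(6h_0) = -92/31, b_0 = Δ_0 - h_0(2σ_0 + σ_1)/6 = 123/31.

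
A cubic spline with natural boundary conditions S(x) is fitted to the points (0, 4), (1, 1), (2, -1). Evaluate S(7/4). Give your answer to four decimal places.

-0.5586

Write M_i for S''(x_i). With h_i = 1, 1 and divided differences Δ_i = -3, -2, the continuity of S' gives the tridiagonal system
  1·M_0 + 4·M_1 + 1·M_2 = 6(Δ_1 - Δ_0) = 6
Natural end conditions: M_0 = M_2 = 0.
Solving: M_0 = 0, M_1 = 3/2, M_2 = 0.
On [1, 2], S(x) = 1 - 5/2·(x - 1) + 3/4·(x - 1)² - 1/4·(x - 1)³.
With (x - 1) = 3/4: S(7/4) = -143/256.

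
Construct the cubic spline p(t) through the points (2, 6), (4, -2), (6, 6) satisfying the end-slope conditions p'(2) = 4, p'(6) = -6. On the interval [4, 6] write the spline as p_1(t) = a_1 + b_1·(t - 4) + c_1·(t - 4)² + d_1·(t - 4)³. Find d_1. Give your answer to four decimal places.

With M_i denoting the second derivative at x_i, h_i = 2, 2, and Δ_i = (y_(i+1) − y_i)/h_i = -4, 4:
  2·M_0 + 8·M_1 + 2·M_2 = 6(Δ_1 - Δ_0) = 48
Clamped end conditions give two more equations: 2h_0·M_0 + h_0·M_1 = 6(Δ_0 - p'(2)) = -48 and h_1·M_1 + 2h_1·M_2 = 6(p'(6) - Δ_1) = -60.
Solving the tridiagonal system: M_0 = -41/2, M_1 = 17, M_2 = -47/2.
On [4, 6], with p_1(t) = a_1 + b_1·(t - 4) + c_1·(t - 4)² + d_1·(t - 4)³: c_1 = M_1/2 = 17/2, d_1 = (M_2 - M_1)/(6h_1) = -27/8, b_1 = Δ_1 - h_1(2M_1 + M_2)/6 = 1/2.

-3.3750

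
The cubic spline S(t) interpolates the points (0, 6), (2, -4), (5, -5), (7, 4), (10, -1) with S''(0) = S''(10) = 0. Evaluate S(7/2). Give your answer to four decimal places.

-7.3422

With m_i denoting the second derivative at x_i, h_i = 2, 3, 2, 3, and Δ_i = (y_(i+1) − y_i)/h_i = -5, -1/3, 9/2, -5/3:
  2·m_0 + 10·m_1 + 3·m_2 = 6(Δ_1 - Δ_0) = 28
  3·m_1 + 10·m_2 + 2·m_3 = 6(Δ_2 - Δ_1) = 29
  2·m_2 + 10·m_3 + 3·m_4 = 6(Δ_3 - Δ_2) = -37
Natural end conditions: m_0 = m_4 = 0.
Solving the tridiagonal system: m_0 = 0, m_1 = 266/145, m_2 = 280/87, m_3 = -3779/870, m_4 = 0.
On [2, 5], S(t) = -4 - 1643/435·(t - 2) + 133/145·(t - 2)² + 301/3915·(t - 2)³.
With (t - 2) = 3/2: S(7/2) = -8517/1160.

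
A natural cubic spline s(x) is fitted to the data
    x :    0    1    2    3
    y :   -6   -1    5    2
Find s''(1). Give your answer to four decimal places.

With m_i denoting the second derivative at x_i, h_i = 1, 1, 1, and Δ_i = (y_(i+1) − y_i)/h_i = 5, 6, -3:
  1·m_0 + 4·m_1 + 1·m_2 = 6(Δ_1 - Δ_0) = 6
  1·m_1 + 4·m_2 + 1·m_3 = 6(Δ_2 - Δ_1) = -54
Natural end conditions: m_0 = m_3 = 0.
Forward elimination and back-substitution give m_0 = 0, m_1 = 26/5, m_2 = -74/5, m_3 = 0.

5.2000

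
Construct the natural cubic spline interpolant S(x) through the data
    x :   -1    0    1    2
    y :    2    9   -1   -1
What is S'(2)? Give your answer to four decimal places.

3.8000

Write M_i for S''(x_i). With h_i = 1, 1, 1 and divided differences Δ_i = 7, -10, 0, the continuity of S' gives the tridiagonal system
  1·M_0 + 4·M_1 + 1·M_2 = 6(Δ_1 - Δ_0) = -102
  1·M_1 + 4·M_2 + 1·M_3 = 6(Δ_2 - Δ_1) = 60
Natural end conditions: M_0 = M_3 = 0.
Hence M_0 = 0, M_1 = -156/5, M_2 = 114/5, M_3 = 0.
On [1, 2], S'(x) = b_2 + 2c_2·(x - 1) + 3d_2·(x - 1)² with b_2 = Δ_2 - h_2(2M_2 + M_3)/6 = -38/5, c_2 = M_2/2 = 57/5, d_2 = (M_3 - M_2)/(6h_2) = -19/5. So S'(2) = 19/5.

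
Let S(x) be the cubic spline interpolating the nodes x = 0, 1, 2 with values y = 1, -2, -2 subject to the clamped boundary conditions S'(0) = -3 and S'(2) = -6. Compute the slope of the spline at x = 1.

0

Put M_i = S'' at the i-th knot. Here h = (1, 1) and Δ = (-3, 0), so the interior equations h_(i-1)·M_(i-1) + 2(h_(i-1)+h_i)·M_i + h_i·M_(i+1) = 6(Δ_i − Δ_(i-1)) read
  1·M_0 + 4·M_1 + 1·M_2 = 6(Δ_1 - Δ_0) = 18
Clamped end conditions give two more equations: 2h_0·M_0 + h_0·M_1 = 6(Δ_0 - S'(0)) = 0 and h_1·M_1 + 2h_1·M_2 = 6(S'(2) - Δ_1) = -36.
Solving the tridiagonal system: M_0 = -6, M_1 = 12, M_2 = -24.
On [1, 2], S'(x) = b_1 + 2c_1·(x - 1) + 3d_1·(x - 1)² with b_1 = Δ_1 - h_1(2M_1 + M_2)/6 = 0, c_1 = M_1/2 = 6, d_1 = (M_2 - M_1)/(6h_1) = -6. So S'(1) = 0.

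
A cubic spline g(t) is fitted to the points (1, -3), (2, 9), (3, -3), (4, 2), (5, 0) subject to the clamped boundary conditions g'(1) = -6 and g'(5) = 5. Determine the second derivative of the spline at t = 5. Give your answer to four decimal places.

Put m_i = g'' at the i-th knot. Here h = (1, 1, 1, 1) and Δ = (12, -12, 5, -2), so the interior equations h_(i-1)·m_(i-1) + 2(h_(i-1)+h_i)·m_i + h_i·m_(i+1) = 6(Δ_i − Δ_(i-1)) read
  1·m_0 + 4·m_1 + 1·m_2 = 6(Δ_1 - Δ_0) = -144
  1·m_1 + 4·m_2 + 1·m_3 = 6(Δ_2 - Δ_1) = 102
  1·m_2 + 4·m_3 + 1·m_4 = 6(Δ_3 - Δ_2) = -42
Clamped end conditions give two more equations: 2h_0·m_0 + h_0·m_1 = 6(Δ_0 - g'(1)) = 108 and h_3·m_3 + 2h_3·m_4 = 6(g'(5) - Δ_3) = 42.
Forward elimination and back-substitution give m_0 = 1255/14, m_1 = -499/7, m_2 = 103/2, m_3 = -229/7, m_4 = 523/14.

37.3571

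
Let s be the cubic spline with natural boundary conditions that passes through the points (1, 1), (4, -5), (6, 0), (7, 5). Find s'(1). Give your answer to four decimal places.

-3.1786

Write M_i for s''(x_i). With h_i = 3, 2, 1 and divided differences Δ_i = -2, 5/2, 5, the continuity of s' gives the tridiagonal system
  3·M_0 + 10·M_1 + 2·M_2 = 6(Δ_1 - Δ_0) = 27
  2·M_1 + 6·M_2 + 1·M_3 = 6(Δ_2 - Δ_1) = 15
Natural end conditions: M_0 = M_3 = 0.
Forward elimination and back-substitution give M_0 = 0, M_1 = 33/14, M_2 = 12/7, M_3 = 0.
On [1, 4], s'(x) = b_0 + 2c_0·(x - 1) + 3d_0·(x - 1)² with b_0 = Δ_0 - h_0(2M_0 + M_1)/6 = -89/28, c_0 = M_0/2 = 0, d_0 = (M_1 - M_0)/(6h_0) = 11/84. So s'(1) = -89/28.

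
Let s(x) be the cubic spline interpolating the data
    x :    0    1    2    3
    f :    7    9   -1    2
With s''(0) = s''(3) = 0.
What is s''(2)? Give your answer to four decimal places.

Put σ_i = s'' at the i-th knot. Here h = (1, 1, 1) and Δ = (2, -10, 3), so the interior equations h_(i-1)·σ_(i-1) + 2(h_(i-1)+h_i)·σ_i + h_i·σ_(i+1) = 6(Δ_i − Δ_(i-1)) read
  1·σ_0 + 4·σ_1 + 1·σ_2 = 6(Δ_1 - Δ_0) = -72
  1·σ_1 + 4·σ_2 + 1·σ_3 = 6(Δ_2 - Δ_1) = 78
Natural end conditions: σ_0 = σ_3 = 0.
Solving: σ_0 = 0, σ_1 = -122/5, σ_2 = 128/5, σ_3 = 0.

25.6000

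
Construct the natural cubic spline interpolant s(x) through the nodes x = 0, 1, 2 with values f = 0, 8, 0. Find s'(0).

With M_i denoting the second derivative at x_i, h_i = 1, 1, and Δ_i = (y_(i+1) − y_i)/h_i = 8, -8:
  1·M_0 + 4·M_1 + 1·M_2 = 6(Δ_1 - Δ_0) = -96
Natural end conditions: M_0 = M_2 = 0.
Solving the tridiagonal system: M_0 = 0, M_1 = -24, M_2 = 0.
On [0, 1], s'(x) = b_0 + 2c_0·x + 3d_0·x² with b_0 = Δ_0 - h_0(2M_0 + M_1)/6 = 12, c_0 = M_0/2 = 0, d_0 = (M_1 - M_0)/(6h_0) = -4. So s'(0) = 12.

12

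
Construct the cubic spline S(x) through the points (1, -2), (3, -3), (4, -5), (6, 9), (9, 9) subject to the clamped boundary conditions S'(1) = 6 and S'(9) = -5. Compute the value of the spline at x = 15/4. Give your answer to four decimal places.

-5.0944

Write M_i for S''(x_i). With h_i = 2, 1, 2, 3 and divided differences Δ_i = -1/2, -2, 7, 0, the continuity of S' gives the tridiagonal system
  2·M_0 + 6·M_1 + 1·M_2 = 6(Δ_1 - Δ_0) = -9
  1·M_1 + 6·M_2 + 2·M_3 = 6(Δ_2 - Δ_1) = 54
  2·M_2 + 10·M_3 + 3·M_4 = 6(Δ_3 - Δ_2) = -42
Clamped end conditions give two more equations: 2h_0·M_0 + h_0·M_1 = 6(Δ_0 - S'(1)) = -39 and h_3·M_3 + 2h_3·M_4 = 6(S'(9) - Δ_3) = -30.
Hence M_0 = -5863/604, M_1 = -13/151, M_2 = 3301/302, M_3 = -868/151, M_4 = -321/151.
On [3, 4], S(x) = -3 - 2291/604·(x - 3) - 13/302·(x - 3)² + 1109/604·(x - 3)³.
With (x - 3) = 3/4: S(15/4) = -196929/38656.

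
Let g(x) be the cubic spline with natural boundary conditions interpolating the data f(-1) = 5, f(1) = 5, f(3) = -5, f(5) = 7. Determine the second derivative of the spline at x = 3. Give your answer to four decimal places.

Put m_i = g'' at the i-th knot. Here h = (2, 2, 2) and Δ = (0, -5, 6), so the interior equations h_(i-1)·m_(i-1) + 2(h_(i-1)+h_i)·m_i + h_i·m_(i+1) = 6(Δ_i − Δ_(i-1)) read
  2·m_0 + 8·m_1 + 2·m_2 = 6(Δ_1 - Δ_0) = -30
  2·m_1 + 8·m_2 + 2·m_3 = 6(Δ_2 - Δ_1) = 66
Natural end conditions: m_0 = m_3 = 0.
Solving the tridiagonal system: m_0 = 0, m_1 = -31/5, m_2 = 49/5, m_3 = 0.

9.8000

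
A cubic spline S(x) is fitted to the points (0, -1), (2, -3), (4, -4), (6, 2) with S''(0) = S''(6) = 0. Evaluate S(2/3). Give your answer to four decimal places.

Put M_i = S'' at the i-th knot. Here h = (2, 2, 2) and Δ = (-1, -1/2, 3), so the interior equations h_(i-1)·M_(i-1) + 2(h_(i-1)+h_i)·M_i + h_i·M_(i+1) = 6(Δ_i − Δ_(i-1)) read
  2·M_0 + 8·M_1 + 2·M_2 = 6(Δ_1 - Δ_0) = 3
  2·M_1 + 8·M_2 + 2·M_3 = 6(Δ_2 - Δ_1) = 21
Natural end conditions: M_0 = M_3 = 0.
Hence M_0 = 0, M_1 = -3/10, M_2 = 27/10, M_3 = 0.
On [0, 2], S(x) = -1 - 9/10·x + 0·x² - 1/40·x³.
With x = 2/3: S(2/3) = -217/135.

-1.6074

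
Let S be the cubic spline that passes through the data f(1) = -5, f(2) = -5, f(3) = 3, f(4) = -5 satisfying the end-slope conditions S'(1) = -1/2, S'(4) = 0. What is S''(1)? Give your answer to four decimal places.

-11.0667

Write m_i for S''(x_i). With h_i = 1, 1, 1 and divided differences Δ_i = 0, 8, -8, the continuity of S' gives the tridiagonal system
  1·m_0 + 4·m_1 + 1·m_2 = 6(Δ_1 - Δ_0) = 48
  1·m_1 + 4·m_2 + 1·m_3 = 6(Δ_2 - Δ_1) = -96
Clamped end conditions give two more equations: 2h_0·m_0 + h_0·m_1 = 6(Δ_0 - S'(1)) = 3 and h_2·m_2 + 2h_2·m_3 = 6(S'(4) - Δ_2) = 48.
Solving: m_0 = -166/15, m_1 = 377/15, m_2 = -622/15, m_3 = 671/15.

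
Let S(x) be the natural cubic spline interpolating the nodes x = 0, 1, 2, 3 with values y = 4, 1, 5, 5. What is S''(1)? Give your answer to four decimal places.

12.8000

Let σ_i = S''(x_i). Step sizes h_i = 1, 1, 1; slopes of the chords Δ_i = (y_(i+1) - y_i)/h_i = -3, 4, 0.
  1·σ_0 + 4·σ_1 + 1·σ_2 = 6(Δ_1 - Δ_0) = 42
  1·σ_1 + 4·σ_2 + 1·σ_3 = 6(Δ_2 - Δ_1) = -24
Natural end conditions: σ_0 = σ_3 = 0.
Solving the tridiagonal system: σ_0 = 0, σ_1 = 64/5, σ_2 = -46/5, σ_3 = 0.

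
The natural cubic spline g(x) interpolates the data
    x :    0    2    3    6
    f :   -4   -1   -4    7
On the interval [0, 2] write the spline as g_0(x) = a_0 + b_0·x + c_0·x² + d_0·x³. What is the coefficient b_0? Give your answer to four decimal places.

Write σ_i for g''(x_i). With h_i = 2, 1, 3 and divided differences Δ_i = 3/2, -3, 11/3, the continuity of g' gives the tridiagonal system
  2·σ_0 + 6·σ_1 + 1·σ_2 = 6(Δ_1 - Δ_0) = -27
  1·σ_1 + 8·σ_2 + 3·σ_3 = 6(Δ_2 - Δ_1) = 40
Natural end conditions: σ_0 = σ_3 = 0.
Solving the tridiagonal system: σ_0 = 0, σ_1 = -256/47, σ_2 = 267/47, σ_3 = 0.
On [0, 2], with g_0(x) = a_0 + b_0·x + c_0·x² + d_0·x³: c_0 = σ_0/2 = 0, d_0 = (σ_1 - σ_0)/(6h_0) = -64/141, b_0 = Δ_0 - h_0(2σ_0 + σ_1)/6 = 935/282.

3.3156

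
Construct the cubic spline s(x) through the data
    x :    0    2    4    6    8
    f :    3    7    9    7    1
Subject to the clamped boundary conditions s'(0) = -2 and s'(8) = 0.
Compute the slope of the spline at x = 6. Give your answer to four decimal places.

-3.0179

Write M_i for s''(x_i). With h_i = 2, 2, 2, 2 and divided differences Δ_i = 2, 1, -1, -3, the continuity of s' gives the tridiagonal system
  2·M_0 + 8·M_1 + 2·M_2 = 6(Δ_1 - Δ_0) = -6
  2·M_1 + 8·M_2 + 2·M_3 = 6(Δ_2 - Δ_1) = -12
  2·M_2 + 8·M_3 + 2·M_4 = 6(Δ_3 - Δ_2) = -12
Clamped end conditions give two more equations: 2h_0·M_0 + h_0·M_1 = 6(Δ_0 - s'(0)) = 24 and h_3·M_3 + 2h_3·M_4 = 6(s'(8) - Δ_3) = 18.
Forward elimination and back-substitution give M_0 = 407/56, M_1 = -71/28, M_2 = -1/8, M_3 = -83/28, M_4 = 335/56.
On [6, 8], s'(x) = b_3 + 2c_3·(x - 6) + 3d_3·(x - 6)² with b_3 = Δ_3 - h_3(2M_3 + M_4)/6 = -169/56, c_3 = M_3/2 = -83/56, d_3 = (M_4 - M_3)/(6h_3) = 167/224. So s'(6) = -169/56.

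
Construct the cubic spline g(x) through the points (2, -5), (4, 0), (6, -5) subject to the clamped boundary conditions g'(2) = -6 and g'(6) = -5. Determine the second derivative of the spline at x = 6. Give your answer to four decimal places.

0.2500

Write m_i for g''(x_i). With h_i = 2, 2 and divided differences Δ_i = 5/2, -5/2, the continuity of g' gives the tridiagonal system
  2·m_0 + 8·m_1 + 2·m_2 = 6(Δ_1 - Δ_0) = -30
Clamped end conditions give two more equations: 2h_0·m_0 + h_0·m_1 = 6(Δ_0 - g'(2)) = 51 and h_1·m_1 + 2h_1·m_2 = 6(g'(6) - Δ_1) = -15.
Solving: m_0 = 67/4, m_1 = -8, m_2 = 1/4.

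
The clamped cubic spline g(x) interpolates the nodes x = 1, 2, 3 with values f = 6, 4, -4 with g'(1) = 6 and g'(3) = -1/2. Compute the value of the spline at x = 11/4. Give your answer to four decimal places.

Write M_i for g''(x_i). With h_i = 1, 1 and divided differences Δ_i = -2, -8, the continuity of g' gives the tridiagonal system
  1·M_0 + 4·M_1 + 1·M_2 = 6(Δ_1 - Δ_0) = -36
Clamped end conditions give two more equations: 2h_0·M_0 + h_0·M_1 = 6(Δ_0 - g'(1)) = -48 and h_1·M_1 + 2h_1·M_2 = 6(g'(3) - Δ_1) = 45.
Solving: M_0 = -73/4, M_1 = -23/2, M_2 = 113/4.
On [2, 3], g(x) = 4 - 71/8·(x - 2) - 23/4·(x - 2)² + 53/8·(x - 2)³.
With (x - 2) = 3/4: g(11/4) = -1585/512.

-3.0957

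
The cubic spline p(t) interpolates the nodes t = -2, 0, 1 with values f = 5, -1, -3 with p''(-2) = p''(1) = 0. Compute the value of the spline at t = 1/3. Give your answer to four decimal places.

With M_i denoting the second derivative at x_i, h_i = 2, 1, and Δ_i = (y_(i+1) − y_i)/h_i = -3, -2:
  2·M_0 + 6·M_1 + 1·M_2 = 6(Δ_1 - Δ_0) = 6
Natural end conditions: M_0 = M_2 = 0.
Hence M_0 = 0, M_1 = 1, M_2 = 0.
On [0, 1], p(t) = -1 - 7/3·t + 1/2·t² - 1/6·t³.
With t = 1/3: p(1/3) = -140/81.

-1.7284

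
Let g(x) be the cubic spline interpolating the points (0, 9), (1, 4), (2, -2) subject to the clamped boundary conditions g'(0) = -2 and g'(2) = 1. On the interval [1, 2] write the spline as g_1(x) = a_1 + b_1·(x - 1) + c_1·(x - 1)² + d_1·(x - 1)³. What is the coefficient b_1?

Write m_i for g''(x_i). With h_i = 1, 1 and divided differences Δ_i = -5, -6, the continuity of g' gives the tridiagonal system
  1·m_0 + 4·m_1 + 1·m_2 = 6(Δ_1 - Δ_0) = -6
Clamped end conditions give two more equations: 2h_0·m_0 + h_0·m_1 = 6(Δ_0 - g'(0)) = -18 and h_1·m_1 + 2h_1·m_2 = 6(g'(2) - Δ_1) = 42.
Solving: m_0 = -6, m_1 = -6, m_2 = 24.
On [1, 2], with g_1(x) = a_1 + b_1·(x - 1) + c_1·(x - 1)² + d_1·(x - 1)³: c_1 = m_1/2 = -3, d_1 = (m_2 - m_1)/(6h_1) = 5, b_1 = Δ_1 - h_1(2m_1 + m_2)/6 = -8.

-8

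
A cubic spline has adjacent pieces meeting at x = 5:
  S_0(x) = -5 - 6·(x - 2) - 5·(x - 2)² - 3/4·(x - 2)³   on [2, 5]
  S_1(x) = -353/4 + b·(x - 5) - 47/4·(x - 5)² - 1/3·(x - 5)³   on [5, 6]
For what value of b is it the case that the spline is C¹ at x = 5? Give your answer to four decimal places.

S_0'(x) = -6 - 10·(x - 2) - 9/4·(x - 2)², so S_0'(5) = -225/4. On the right, S_1'(5) = b, so b = -225/4.

-56.2500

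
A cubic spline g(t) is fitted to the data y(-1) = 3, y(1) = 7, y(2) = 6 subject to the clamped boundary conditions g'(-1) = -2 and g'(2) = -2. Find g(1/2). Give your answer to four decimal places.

Let m_i = g''(x_i). Step sizes h_i = 2, 1; slopes of the chords Δ_i = (y_(i+1) - y_i)/h_i = 2, -1.
  2·m_0 + 6·m_1 + 1·m_2 = 6(Δ_1 - Δ_0) = -18
Clamped end conditions give two more equations: 2h_0·m_0 + h_0·m_1 = 6(Δ_0 - g'(-1)) = 24 and h_1·m_1 + 2h_1·m_2 = 6(g'(2) - Δ_1) = -6.
Forward elimination and back-substitution give m_0 = 9, m_1 = -6, m_2 = 0.
On [-1, 1], g(t) = 3 - 2·(t + 1) + 9/2·(t + 1)² - 5/4·(t + 1)³.
With (t + 1) = 3/2: g(1/2) = 189/32.

5.9063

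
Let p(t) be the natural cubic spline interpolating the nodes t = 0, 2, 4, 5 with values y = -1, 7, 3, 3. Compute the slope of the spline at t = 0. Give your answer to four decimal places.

Write M_i for p''(x_i). With h_i = 2, 2, 1 and divided differences Δ_i = 4, -2, 0, the continuity of p' gives the tridiagonal system
  2·M_0 + 8·M_1 + 2·M_2 = 6(Δ_1 - Δ_0) = -36
  2·M_1 + 6·M_2 + 1·M_3 = 6(Δ_2 - Δ_1) = 12
Natural end conditions: M_0 = M_3 = 0.
Solving the tridiagonal system: M_0 = 0, M_1 = -60/11, M_2 = 42/11, M_3 = 0.
On [0, 2], p'(t) = b_0 + 2c_0·t + 3d_0·t² with b_0 = Δ_0 - h_0(2M_0 + M_1)/6 = 64/11, c_0 = M_0/2 = 0, d_0 = (M_1 - M_0)/(6h_0) = -5/11. So p'(0) = 64/11.

5.8182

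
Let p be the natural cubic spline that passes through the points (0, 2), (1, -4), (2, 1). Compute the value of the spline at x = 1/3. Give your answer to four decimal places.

Put M_i = p'' at the i-th knot. Here h = (1, 1) and Δ = (-6, 5), so the interior equations h_(i-1)·M_(i-1) + 2(h_(i-1)+h_i)·M_i + h_i·M_(i+1) = 6(Δ_i − Δ_(i-1)) read
  1·M_0 + 4·M_1 + 1·M_2 = 6(Δ_1 - Δ_0) = 66
Natural end conditions: M_0 = M_2 = 0.
Solving the tridiagonal system: M_0 = 0, M_1 = 33/2, M_2 = 0.
On [0, 1], p(x) = 2 - 35/4·x + 0·x² + 11/4·x³.
With x = 1/3: p(1/3) = -22/27.

-0.8148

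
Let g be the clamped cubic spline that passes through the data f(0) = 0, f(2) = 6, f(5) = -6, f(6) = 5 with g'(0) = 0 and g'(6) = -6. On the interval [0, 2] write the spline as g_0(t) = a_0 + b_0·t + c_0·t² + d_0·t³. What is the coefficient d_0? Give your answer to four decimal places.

-2.0962

Write M_i for g''(x_i). With h_i = 2, 3, 1 and divided differences Δ_i = 3, -4, 11, the continuity of g' gives the tridiagonal system
  2·M_0 + 10·M_1 + 3·M_2 = 6(Δ_1 - Δ_0) = -42
  3·M_1 + 8·M_2 + 1·M_3 = 6(Δ_2 - Δ_1) = 90
Clamped end conditions give two more equations: 2h_0·M_0 + h_0·M_1 = 6(Δ_0 - g'(0)) = 18 and h_2·M_2 + 2h_2·M_3 = 6(g'(6) - Δ_2) = -102.
Solving: M_0 = 148/13, M_1 = -179/13, M_2 = 316/13, M_3 = -821/13.
On [0, 2], with g_0(t) = a_0 + b_0·t + c_0·t² + d_0·t³: c_0 = M_0/2 = 74/13, d_0 = (M_1 - M_0)/(6h_0) = -109/52, b_0 = Δ_0 - h_0(2M_0 + M_1)/6 = 0.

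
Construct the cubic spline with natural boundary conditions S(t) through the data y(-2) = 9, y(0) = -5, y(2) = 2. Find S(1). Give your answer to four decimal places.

Write m_i for S''(x_i). With h_i = 2, 2 and divided differences Δ_i = -7, 7/2, the continuity of S' gives the tridiagonal system
  2·m_0 + 8·m_1 + 2·m_2 = 6(Δ_1 - Δ_0) = 63
Natural end conditions: m_0 = m_2 = 0.
Forward elimination and back-substitution give m_0 = 0, m_1 = 63/8, m_2 = 0.
On [0, 2], S(t) = -5 - 7/4·t + 63/16·t² - 21/32·t³.
With t = 1: S(1) = -111/32.

-3.4688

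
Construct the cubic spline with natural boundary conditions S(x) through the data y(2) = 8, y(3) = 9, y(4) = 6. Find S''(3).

-6

Write σ_i for S''(x_i). With h_i = 1, 1 and divided differences Δ_i = 1, -3, the continuity of S' gives the tridiagonal system
  1·σ_0 + 4·σ_1 + 1·σ_2 = 6(Δ_1 - Δ_0) = -24
Natural end conditions: σ_0 = σ_2 = 0.
Solving the tridiagonal system: σ_0 = 0, σ_1 = -6, σ_2 = 0.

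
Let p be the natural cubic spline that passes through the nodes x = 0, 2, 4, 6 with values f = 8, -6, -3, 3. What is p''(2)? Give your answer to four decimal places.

6.5000

Write M_i for p''(x_i). With h_i = 2, 2, 2 and divided differences Δ_i = -7, 3/2, 3, the continuity of p' gives the tridiagonal system
  2·M_0 + 8·M_1 + 2·M_2 = 6(Δ_1 - Δ_0) = 51
  2·M_1 + 8·M_2 + 2·M_3 = 6(Δ_2 - Δ_1) = 9
Natural end conditions: M_0 = M_3 = 0.
Solving: M_0 = 0, M_1 = 13/2, M_2 = -1/2, M_3 = 0.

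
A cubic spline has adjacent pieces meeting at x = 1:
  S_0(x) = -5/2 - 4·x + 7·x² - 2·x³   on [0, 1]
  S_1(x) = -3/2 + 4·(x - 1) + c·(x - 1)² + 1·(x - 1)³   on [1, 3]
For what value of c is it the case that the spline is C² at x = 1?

S_0''(x) = 14 - 12·x, so S_0''(1) = 2. On the right, S_1''(1) = 2c, so c = 1.

1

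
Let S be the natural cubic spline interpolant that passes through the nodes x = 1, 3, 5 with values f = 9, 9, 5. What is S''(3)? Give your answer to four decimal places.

-1.5000

Write σ_i for S''(x_i). With h_i = 2, 2 and divided differences Δ_i = 0, -2, the continuity of S' gives the tridiagonal system
  2·σ_0 + 8·σ_1 + 2·σ_2 = 6(Δ_1 - Δ_0) = -12
Natural end conditions: σ_0 = σ_2 = 0.
Solving the tridiagonal system: σ_0 = 0, σ_1 = -3/2, σ_2 = 0.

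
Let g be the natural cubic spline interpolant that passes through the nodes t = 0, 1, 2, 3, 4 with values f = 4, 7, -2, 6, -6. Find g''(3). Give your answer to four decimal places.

-40.7143

Write σ_i for g''(x_i). With h_i = 1, 1, 1, 1 and divided differences Δ_i = 3, -9, 8, -12, the continuity of g' gives the tridiagonal system
  1·σ_0 + 4·σ_1 + 1·σ_2 = 6(Δ_1 - Δ_0) = -72
  1·σ_1 + 4·σ_2 + 1·σ_3 = 6(Δ_2 - Δ_1) = 102
  1·σ_2 + 4·σ_3 + 1·σ_4 = 6(Δ_3 - Δ_2) = -120
Natural end conditions: σ_0 = σ_4 = 0.
Forward elimination and back-substitution give σ_0 = 0, σ_1 = -201/7, σ_2 = 300/7, σ_3 = -285/7, σ_4 = 0.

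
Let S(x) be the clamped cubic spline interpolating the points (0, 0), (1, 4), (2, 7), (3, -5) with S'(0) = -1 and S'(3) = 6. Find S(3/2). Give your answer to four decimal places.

Put m_i = S'' at the i-th knot. Here h = (1, 1, 1) and Δ = (4, 3, -12), so the interior equations h_(i-1)·m_(i-1) + 2(h_(i-1)+h_i)·m_i + h_i·m_(i+1) = 6(Δ_i − Δ_(i-1)) read
  1·m_0 + 4·m_1 + 1·m_2 = 6(Δ_1 - Δ_0) = -6
  1·m_1 + 4·m_2 + 1·m_3 = 6(Δ_2 - Δ_1) = -90
Clamped end conditions give two more equations: 2h_0·m_0 + h_0·m_1 = 6(Δ_0 - S'(0)) = 30 and h_2·m_2 + 2h_2·m_3 = 6(S'(3) - Δ_2) = 108.
Solving: m_0 = 178/15, m_1 = 94/15, m_2 = -644/15, m_3 = 1132/15.
On [1, 2], S(x) = 4 + 121/15·(x - 1) + 47/15·(x - 1)² - 41/5·(x - 1)³.
With (x - 1) = 1/2: S(3/2) = 187/24.

7.7917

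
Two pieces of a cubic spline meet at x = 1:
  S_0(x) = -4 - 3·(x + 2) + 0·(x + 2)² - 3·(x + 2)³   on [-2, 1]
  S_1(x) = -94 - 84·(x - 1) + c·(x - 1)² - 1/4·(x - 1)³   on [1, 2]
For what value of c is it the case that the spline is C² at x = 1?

-27

S_0''(x) = 0 - 18·(x + 2), so S_0''(1) = -54. On the right, S_1''(1) = 2c, so c = -27.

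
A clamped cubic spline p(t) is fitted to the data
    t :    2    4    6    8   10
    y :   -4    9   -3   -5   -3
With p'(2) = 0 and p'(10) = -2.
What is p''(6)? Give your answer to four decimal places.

Write M_i for p''(x_i). With h_i = 2, 2, 2, 2 and divided differences Δ_i = 13/2, -6, -1, 1, the continuity of p' gives the tridiagonal system
  2·M_0 + 8·M_1 + 2·M_2 = 6(Δ_1 - Δ_0) = -75
  2·M_1 + 8·M_2 + 2·M_3 = 6(Δ_2 - Δ_1) = 30
  2·M_2 + 8·M_3 + 2·M_4 = 6(Δ_3 - Δ_2) = 12
Clamped end conditions give two more equations: 2h_0·M_0 + h_0·M_1 = 6(Δ_0 - p'(2)) = 39 and h_3·M_3 + 2h_3·M_4 = 6(p'(10) - Δ_3) = -18.
Forward elimination and back-substitution give M_0 = 281/16, M_1 = -125/8, M_2 = 119/16, M_3 = 7/8, M_4 = -79/16.

7.4375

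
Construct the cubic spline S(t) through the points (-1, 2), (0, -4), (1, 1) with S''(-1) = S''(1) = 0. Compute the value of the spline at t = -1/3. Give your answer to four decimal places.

-3.0185

Let M_i = S''(x_i). Step sizes h_i = 1, 1; slopes of the chords Δ_i = (y_(i+1) - y_i)/h_i = -6, 5.
  1·M_0 + 4·M_1 + 1·M_2 = 6(Δ_1 - Δ_0) = 66
Natural end conditions: M_0 = M_2 = 0.
Forward elimination and back-substitution give M_0 = 0, M_1 = 33/2, M_2 = 0.
On [-1, 0], S(t) = 2 - 35/4·(t + 1) + 0·(t + 1)² + 11/4·(t + 1)³.
With (t + 1) = 2/3: S(-1/3) = -163/54.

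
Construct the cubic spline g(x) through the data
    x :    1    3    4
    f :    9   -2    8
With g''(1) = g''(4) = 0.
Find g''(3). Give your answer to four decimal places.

15.5000

With σ_i denoting the second derivative at x_i, h_i = 2, 1, and Δ_i = (y_(i+1) − y_i)/h_i = -11/2, 10:
  2·σ_0 + 6·σ_1 + 1·σ_2 = 6(Δ_1 - Δ_0) = 93
Natural end conditions: σ_0 = σ_2 = 0.
Forward elimination and back-substitution give σ_0 = 0, σ_1 = 31/2, σ_2 = 0.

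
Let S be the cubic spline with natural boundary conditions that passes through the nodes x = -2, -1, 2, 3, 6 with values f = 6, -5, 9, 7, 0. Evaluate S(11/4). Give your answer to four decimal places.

Let m_i = S''(x_i). Step sizes h_i = 1, 3, 1, 3; slopes of the chords Δ_i = (y_(i+1) - y_i)/h_i = -11, 14/3, -2, -7/3.
  1·m_0 + 8·m_1 + 3·m_2 = 6(Δ_1 - Δ_0) = 94
  3·m_1 + 8·m_2 + 1·m_3 = 6(Δ_2 - Δ_1) = -40
  1·m_2 + 8·m_3 + 3·m_4 = 6(Δ_3 - Δ_2) = -2
Natural end conditions: m_0 = m_4 = 0.
Solving: m_0 = 0, m_1 = 191/12, m_2 = -100/9, m_3 = 41/36, m_4 = 0.
On [2, 3], S(x) = 9 + 109/72·(x - 2) - 50/9·(x - 2)² + 49/24·(x - 2)³.
With (x - 2) = 3/4: S(11/4) = 12091/1536.

7.8717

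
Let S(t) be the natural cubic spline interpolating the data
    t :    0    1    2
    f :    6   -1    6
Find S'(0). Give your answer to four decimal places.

Put m_i = S'' at the i-th knot. Here h = (1, 1) and Δ = (-7, 7), so the interior equations h_(i-1)·m_(i-1) + 2(h_(i-1)+h_i)·m_i + h_i·m_(i+1) = 6(Δ_i − Δ_(i-1)) read
  1·m_0 + 4·m_1 + 1·m_2 = 6(Δ_1 - Δ_0) = 84
Natural end conditions: m_0 = m_2 = 0.
Solving: m_0 = 0, m_1 = 21, m_2 = 0.
On [0, 1], S'(t) = b_0 + 2c_0·t + 3d_0·t² with b_0 = Δ_0 - h_0(2m_0 + m_1)/6 = -21/2, c_0 = m_0/2 = 0, d_0 = (m_1 - m_0)/(6h_0) = 7/2. So S'(0) = -21/2.

-10.5000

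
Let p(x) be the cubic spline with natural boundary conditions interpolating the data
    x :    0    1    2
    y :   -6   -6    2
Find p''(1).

Put M_i = p'' at the i-th knot. Here h = (1, 1) and Δ = (0, 8), so the interior equations h_(i-1)·M_(i-1) + 2(h_(i-1)+h_i)·M_i + h_i·M_(i+1) = 6(Δ_i − Δ_(i-1)) read
  1·M_0 + 4·M_1 + 1·M_2 = 6(Δ_1 - Δ_0) = 48
Natural end conditions: M_0 = M_2 = 0.
Solving the tridiagonal system: M_0 = 0, M_1 = 12, M_2 = 0.

12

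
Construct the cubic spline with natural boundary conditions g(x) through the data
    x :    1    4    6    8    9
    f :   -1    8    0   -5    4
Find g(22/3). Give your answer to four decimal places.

-6.0798

Write m_i for g''(x_i). With h_i = 3, 2, 2, 1 and divided differences Δ_i = 3, -4, -5/2, 9, the continuity of g' gives the tridiagonal system
  3·m_0 + 10·m_1 + 2·m_2 = 6(Δ_1 - Δ_0) = -42
  2·m_1 + 8·m_2 + 2·m_3 = 6(Δ_2 - Δ_1) = 9
  2·m_2 + 6·m_3 + 1·m_4 = 6(Δ_3 - Δ_2) = 69
Natural end conditions: m_0 = m_4 = 0.
Solving the tridiagonal system: m_0 = 0, m_1 = -105/26, m_2 = -21/26, m_3 = 153/13, m_4 = 0.
On [6, 8], g(x) = 0 - 153/26·(x - 6) - 21/52·(x - 6)² + 109/104·(x - 6)³.
With (x - 6) = 4/3: g(22/3) = -2134/351.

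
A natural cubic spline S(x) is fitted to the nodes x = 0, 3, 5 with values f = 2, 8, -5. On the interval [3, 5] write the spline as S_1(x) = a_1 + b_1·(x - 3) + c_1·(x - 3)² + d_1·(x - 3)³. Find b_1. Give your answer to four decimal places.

Let σ_i = S''(x_i). Step sizes h_i = 3, 2; slopes of the chords Δ_i = (y_(i+1) - y_i)/h_i = 2, -13/2.
  3·σ_0 + 10·σ_1 + 2·σ_2 = 6(Δ_1 - Δ_0) = -51
Natural end conditions: σ_0 = σ_2 = 0.
Solving the tridiagonal system: σ_0 = 0, σ_1 = -51/10, σ_2 = 0.
On [3, 5], with S_1(x) = a_1 + b_1·(x - 3) + c_1·(x - 3)² + d_1·(x - 3)³: c_1 = σ_1/2 = -51/20, d_1 = (σ_2 - σ_1)/(6h_1) = 17/40, b_1 = Δ_1 - h_1(2σ_1 + σ_2)/6 = -31/10.

-3.1000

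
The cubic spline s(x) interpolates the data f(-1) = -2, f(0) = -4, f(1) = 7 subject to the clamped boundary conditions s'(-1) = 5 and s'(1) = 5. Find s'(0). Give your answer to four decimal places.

4.2500

Put σ_i = s'' at the i-th knot. Here h = (1, 1) and Δ = (-2, 11), so the interior equations h_(i-1)·σ_(i-1) + 2(h_(i-1)+h_i)·σ_i + h_i·σ_(i+1) = 6(Δ_i − Δ_(i-1)) read
  1·σ_0 + 4·σ_1 + 1·σ_2 = 6(Δ_1 - Δ_0) = 78
Clamped end conditions give two more equations: 2h_0·σ_0 + h_0·σ_1 = 6(Δ_0 - s'(-1)) = -42 and h_1·σ_1 + 2h_1·σ_2 = 6(s'(1) - Δ_1) = -36.
Forward elimination and back-substitution give σ_0 = -81/2, σ_1 = 39, σ_2 = -75/2.
On [0, 1], s'(x) = b_1 + 2c_1·x + 3d_1·x² with b_1 = Δ_1 - h_1(2σ_1 + σ_2)/6 = 17/4, c_1 = σ_1/2 = 39/2, d_1 = (σ_2 - σ_1)/(6h_1) = -51/4. So s'(0) = 17/4.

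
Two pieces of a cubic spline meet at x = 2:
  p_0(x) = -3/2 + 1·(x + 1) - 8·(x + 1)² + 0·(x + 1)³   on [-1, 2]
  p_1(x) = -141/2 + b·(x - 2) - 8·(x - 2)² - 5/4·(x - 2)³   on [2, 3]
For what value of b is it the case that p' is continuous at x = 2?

p_0'(x) = 1 - 16·(x + 1) + 0·(x + 1)², so p_0'(2) = -47. On the right, p_1'(2) = b, so b = -47.

-47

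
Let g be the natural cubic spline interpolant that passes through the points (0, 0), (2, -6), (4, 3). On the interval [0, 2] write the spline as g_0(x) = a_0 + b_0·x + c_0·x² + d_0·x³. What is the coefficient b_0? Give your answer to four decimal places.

-4.8750

Write M_i for g''(x_i). With h_i = 2, 2 and divided differences Δ_i = -3, 9/2, the continuity of g' gives the tridiagonal system
  2·M_0 + 8·M_1 + 2·M_2 = 6(Δ_1 - Δ_0) = 45
Natural end conditions: M_0 = M_2 = 0.
Solving the tridiagonal system: M_0 = 0, M_1 = 45/8, M_2 = 0.
On [0, 2], with g_0(x) = a_0 + b_0·x + c_0·x² + d_0·x³: c_0 = M_0/2 = 0, d_0 = (M_1 - M_0)/(6h_0) = 15/32, b_0 = Δ_0 - h_0(2M_0 + M_1)/6 = -39/8.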